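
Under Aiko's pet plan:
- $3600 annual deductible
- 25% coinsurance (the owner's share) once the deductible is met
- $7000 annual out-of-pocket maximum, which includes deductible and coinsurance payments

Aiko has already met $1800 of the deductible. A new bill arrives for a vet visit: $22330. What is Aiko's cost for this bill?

$5200

$1800 of the $3600 deductible is already met, leaving $1800.
The remaining $20530 (= $22330 − $1800) moves to coinsurance.
Owner's 25% share of $20530 is $5132.50.
Owner responsibility before any cap: $1800 + $5132.50 = $6932.50.
Year-to-date out-of-pocket would reach $1800 + $6932.50 = $8732.50, above the $7000 maximum, so the owner pays only $7000 − $1800 = $5200.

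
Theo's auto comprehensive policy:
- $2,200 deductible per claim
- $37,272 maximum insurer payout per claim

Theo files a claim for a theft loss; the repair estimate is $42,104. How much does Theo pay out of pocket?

Less the $2,200 deductible: $42,104 − $2,200 = $39,904.
The $37,272 per-incident cap binds; insurer pays $37,272.
Out of pocket: $42,104 − $37,272 = $4,832.

$4,832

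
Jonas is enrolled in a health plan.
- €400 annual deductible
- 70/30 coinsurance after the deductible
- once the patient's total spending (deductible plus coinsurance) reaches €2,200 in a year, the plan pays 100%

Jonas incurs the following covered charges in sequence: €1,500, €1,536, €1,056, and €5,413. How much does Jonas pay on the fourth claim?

Claim 1 (€1,500): €400 to deductible, leaving €1,100; patient's 30% is €330. Patient pays €730; OOP now €730.
Claim 2 (€1,536): 30% coinsurance on €1,536 = €460.80. Patient owes €460.80 (running OOP €1,190.80).
Claim 3 (€1,056): deductible met; 30% of €1,056 = €316.80. Cost to patient: €316.80. OOP to date €1,507.60.
Claim 4 (€5,413): deductible met; 30% of €5,413 = €1,623.90. Adding that to €1,507.60 gives €3,131.50, past the €2,200 cap; patient pays only €2,200 − €1,507.60 = €692.40.

€692.40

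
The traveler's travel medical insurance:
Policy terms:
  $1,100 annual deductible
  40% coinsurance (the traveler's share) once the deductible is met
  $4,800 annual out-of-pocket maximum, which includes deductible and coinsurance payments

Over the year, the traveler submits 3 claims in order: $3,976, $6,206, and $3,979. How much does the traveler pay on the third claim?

$67.20

Claim 1 — $3,976: deductible takes $1,100, $2,876 remains; traveler's 40% is $1,150.40. Traveler owes $2,250.40 (running OOP $2,250.40).
Claim 2 — $6,206: 40% coinsurance on $6,206 = $2,482.40. Traveler owes $2,482.40 (running OOP $4,732.80).
Claim 3 — $3,979: deductible already satisfied, so traveler's share is 40% × $3,979 = $1,591.60. That would push OOP to $6,324.40, over the $4,800 cap, so traveler pays $4,800 − $4,732.80 = $67.20.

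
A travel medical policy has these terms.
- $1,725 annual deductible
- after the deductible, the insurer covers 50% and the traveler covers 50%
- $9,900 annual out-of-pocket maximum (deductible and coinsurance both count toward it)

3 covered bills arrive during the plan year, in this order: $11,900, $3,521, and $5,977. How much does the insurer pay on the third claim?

$4,650

Bill 1, $11,900: deductible takes $1,725, $10,175 remains; traveler's 50% is $5,087.50. Traveler owes $6,812.50 (running OOP $6,812.50). Insurer: $11,900 − $6,812.50 = $5,087.50.
Bill 2, $3,521: deductible met; 50% of $3,521 = $1,760.50. Traveler pays $1,760.50; OOP now $8,573. Insurer: $3,521 − $1,760.50 = $1,760.50.
Bill 3, $5,977: deductible met; 50% of $5,977 = $2,988.50. That would push OOP to $11,561.50, over the $9,900 cap, so traveler pays $9,900 − $8,573 = $1,327. Plan pays $5,977 − $1,327 = $4,650.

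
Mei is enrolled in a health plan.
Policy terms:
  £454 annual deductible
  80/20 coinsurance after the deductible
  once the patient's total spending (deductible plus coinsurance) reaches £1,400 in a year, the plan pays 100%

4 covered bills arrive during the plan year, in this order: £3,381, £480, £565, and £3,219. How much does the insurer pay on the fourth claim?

£3,067.40

Bill 1, £3,381: £454 finishes the deductible; £2,927 goes to coinsurance; patient's 20% is £585.40. Cost to patient: £1,039.40. OOP to date £1,039.40. Insurer: £3,381 − £1,039.40 = £2,341.60.
Bill 2, £480: deductible met; 20% of £480 = £96. Cost to patient: £96. OOP to date £1,135.40. Insurer: £480 − £96 = £384.
Bill 3, £565: deductible already satisfied, so patient's share is 20% × £565 = £113. Cost to patient: £113. OOP to date £1,248.40. Insurer: £565 − £113 = £452.
Bill 4, £3,219: deductible already satisfied, so patient's share is 20% × £3,219 = £643.80. OOP would hit £1,892.20 > £1,400, so the cap limits the patient to £1,400 − £1,248.40 = £151.60. Plan pays £3,219 − £151.60 = £3,067.40.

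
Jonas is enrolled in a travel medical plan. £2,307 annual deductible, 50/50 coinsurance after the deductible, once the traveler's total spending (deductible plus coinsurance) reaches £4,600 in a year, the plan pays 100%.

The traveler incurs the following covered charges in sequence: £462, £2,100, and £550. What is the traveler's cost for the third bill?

Claim 1 — £462: all of it applies to the deductible. Traveler owes £462 (running OOP £462).
Claim 2 — £2,100: £1,845 finishes the deductible; £255 goes to coinsurance; 50% of £255 = £127.50. Traveler owes £1,972.50 (running OOP £2,434.50).
Claim 3 — £550: deductible already satisfied, so traveler's share is 50% × £550 = £275. Traveler owes £275 (running OOP £2,709.50).

£275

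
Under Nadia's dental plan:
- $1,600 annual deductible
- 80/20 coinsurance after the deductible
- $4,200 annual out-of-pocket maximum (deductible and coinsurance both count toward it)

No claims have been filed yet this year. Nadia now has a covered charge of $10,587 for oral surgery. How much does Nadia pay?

$3,397.40

Nothing has been paid toward the $1,600 deductible, so the first $1,600 of this charge is applied there.
After the $1,600 deductible portion, $10,587 − $1,600 = $8,987 is subject to coinsurance.
Patient's 20% share of $8,987 is $1,797.40.
Patient responsibility before any cap: $1,600 + $1,797.40 = $3,397.40.
Total out-of-pocket so far would be $0 + $3,397.40 = $3,397.40, below the $4,200 cap — no reduction.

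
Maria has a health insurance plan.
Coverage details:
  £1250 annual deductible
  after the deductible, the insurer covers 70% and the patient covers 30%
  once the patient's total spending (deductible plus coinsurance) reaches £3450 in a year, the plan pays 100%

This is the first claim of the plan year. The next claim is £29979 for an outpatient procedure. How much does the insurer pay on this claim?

£26529

Deductible not yet touched, so the first £1250 of the bill goes to the deductible.
That leaves £29979 − £1250 = £28729 for coinsurance.
30% of £28729 = £8618.70 falls to the patient.
Patient responsibility before any cap: £1250 + £8618.70 = £9868.70.
Year-to-date out-of-pocket would reach £0 + £9868.70 = £9868.70, above the £3450 maximum, so the patient pays only £3450 − £0 = £3450.
The plan picks up £29979 − £3450 = £26529.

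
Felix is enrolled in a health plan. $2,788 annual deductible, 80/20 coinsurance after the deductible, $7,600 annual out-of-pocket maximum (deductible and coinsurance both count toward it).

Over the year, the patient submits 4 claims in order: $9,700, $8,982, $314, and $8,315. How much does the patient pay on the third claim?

Claim 1 ($9,700): $2,788 finishes the deductible; $6,912 goes to coinsurance; coinsurance $6,912 × 20% = $1,382.40. Cost to patient: $4,170.40. OOP to date $4,170.40.
Claim 2 ($8,982): deductible already satisfied, so patient's share is 20% × $8,982 = $1,796.40. Patient owes $1,796.40 (running OOP $5,966.80).
Claim 3 ($314): 20% coinsurance on $314 = $62.80. Patient pays $62.80; OOP now $6,029.60.

$62.80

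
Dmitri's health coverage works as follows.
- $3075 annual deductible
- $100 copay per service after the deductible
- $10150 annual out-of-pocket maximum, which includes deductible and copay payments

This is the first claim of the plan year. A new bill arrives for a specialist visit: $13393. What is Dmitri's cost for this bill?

The full $3075 deductible is still open; $3075 of this bill applies to it.
That leaves $13393 − $3075 = $10318 for the copay.
Copay on this service: $100.
Patient responsibility before any cap: $3075 + $100 = $3175.
Cumulative spending $0 + $3175 = $3175 stays under the $10150 maximum.

$3175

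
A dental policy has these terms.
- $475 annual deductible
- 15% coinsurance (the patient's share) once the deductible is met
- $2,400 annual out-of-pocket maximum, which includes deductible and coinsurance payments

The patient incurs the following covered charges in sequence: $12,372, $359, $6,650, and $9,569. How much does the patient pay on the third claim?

Bill 1, $12,372: deductible takes $475, $11,897 remains; 15% of $11,897 = $1,784.55. Cost to patient: $2,259.55. OOP to date $2,259.55.
Bill 2, $359: 15% coinsurance on $359 = $53.85. Patient owes $53.85 (running OOP $2,313.40).
Bill 3, $6,650: 15% coinsurance on $6,650 = $997.50. That would push OOP to $3,310.90, over the $2,400 cap, so patient pays $2,400 − $2,313.40 = $86.60.

$86.60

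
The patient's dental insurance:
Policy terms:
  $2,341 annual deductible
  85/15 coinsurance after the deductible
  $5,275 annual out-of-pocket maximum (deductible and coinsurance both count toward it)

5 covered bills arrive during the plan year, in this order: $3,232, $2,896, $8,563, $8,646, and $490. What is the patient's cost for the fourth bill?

$1,081.50

Claim 1 — $3,232: $2,341 finishes the deductible; $891 goes to coinsurance; coinsurance $891 × 15% = $133.65. Patient owes $2,474.65 (running OOP $2,474.65).
Claim 2 — $2,896: 15% coinsurance on $2,896 = $434.40. Patient pays $434.40; OOP now $2,909.05.
Claim 3 — $8,563: deductible already satisfied, so patient's share is 15% × $8,563 = $1,284.45. Cost to patient: $1,284.45. OOP to date $4,193.50.
Claim 4 — $8,646: 15% coinsurance on $8,646 = $1,296.90. Adding that to $4,193.50 gives $5,490.40, past the $5,275 cap; patient pays only $5,275 − $4,193.50 = $1,081.50.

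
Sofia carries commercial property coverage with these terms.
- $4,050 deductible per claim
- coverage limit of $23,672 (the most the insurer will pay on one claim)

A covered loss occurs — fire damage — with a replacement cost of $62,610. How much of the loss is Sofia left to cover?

$38,938

Less the $4,050 deductible: $62,610 − $4,050 = $58,560.
$58,560 exceeds the $23,672 limit, so the insurer pays the limit: $23,672.
Business's share is the uncovered remainder: $62,610 − $23,672 = $38,938.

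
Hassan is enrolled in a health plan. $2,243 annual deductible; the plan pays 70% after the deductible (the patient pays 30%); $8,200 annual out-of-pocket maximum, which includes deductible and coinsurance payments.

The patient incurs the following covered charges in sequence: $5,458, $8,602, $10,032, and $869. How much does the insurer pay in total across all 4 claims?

$16,761

Claim 1 ($5,458): $2,243 finishes the deductible; $3,215 goes to coinsurance; coinsurance $3,215 × 30% = $964.50. Cost to patient: $3,207.50. OOP to date $3,207.50. Plan pays $5,458 − $3,207.50 = $2,250.50.
Claim 2 ($8,602): deductible already satisfied, so patient's share is 30% × $8,602 = $2,580.60. Patient pays $2,580.60; OOP now $5,788.10. Insurer: $8,602 − $2,580.60 = $6,021.40.
Claim 3 ($10,032): deductible already satisfied, so patient's share is 30% × $10,032 = $3,009.60. OOP would hit $8,797.70 > $8,200, so the cap limits the patient to $8,200 − $5,788.10 = $2,411.90. Insurer: $10,032 − $2,411.90 = $7,620.10.
Claim 4 ($869): 30% coinsurance on $869 = $260.70. That would push OOP to $8,460.70, over the $8,200 cap, so patient pays $8,200 − $8,200 = $0. Insurer: $869 − $0 = $869.
Insurer total = bills − patient's total = $24,961 − $8,200 = $16,761.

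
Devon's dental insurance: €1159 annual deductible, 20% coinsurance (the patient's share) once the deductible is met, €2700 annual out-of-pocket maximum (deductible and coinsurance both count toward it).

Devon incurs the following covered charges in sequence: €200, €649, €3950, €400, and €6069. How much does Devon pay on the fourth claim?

Bill 1, €200: entire amount goes to the deductible. Cost to patient: €200. OOP to date €200.
Bill 2, €649: all of it applies to the deductible. Patient owes €649 (running OOP €849).
Bill 3, €3950: €310 finishes the deductible; €3640 goes to coinsurance; 20% of €3640 = €728. Patient pays €1038; OOP now €1887.
Bill 4, €400: 20% coinsurance on €400 = €80. Patient pays €80; OOP now €1967.

€80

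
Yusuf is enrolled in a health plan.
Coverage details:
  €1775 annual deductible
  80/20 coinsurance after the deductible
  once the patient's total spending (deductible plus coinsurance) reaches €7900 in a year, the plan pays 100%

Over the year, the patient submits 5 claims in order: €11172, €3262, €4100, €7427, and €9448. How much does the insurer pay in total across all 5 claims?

Claim 1 — €11172: €1775 to deductible, leaving €9397; coinsurance €9397 × 20% = €1879.40. Patient owes €3654.40 (running OOP €3654.40). Insurer: €11172 − €3654.40 = €7517.60.
Claim 2 — €3262: 20% coinsurance on €3262 = €652.40. Patient pays €652.40; OOP now €4306.80. Insurer: €3262 − €652.40 = €2609.60.
Claim 3 — €4100: deductible met; 20% of €4100 = €820. Cost to patient: €820. OOP to date €5126.80. Insurer: €4100 − €820 = €3280.
Claim 4 — €7427: deductible already satisfied, so patient's share is 20% × €7427 = €1485.40. Patient owes €1485.40 (running OOP €6612.20). Insurer: €7427 − €1485.40 = €5941.60.
Claim 5 — €9448: 20% coinsurance on €9448 = €1889.60. Adding that to €6612.20 gives €8501.80, past the €7900 cap; patient pays only €7900 − €6612.20 = €1287.80. Insurer: €9448 − €1287.80 = €8160.20.
Insurer total: €7517.60 + €2609.60 + €3280 + €5941.60 + €8160.20 = €27509.

€27509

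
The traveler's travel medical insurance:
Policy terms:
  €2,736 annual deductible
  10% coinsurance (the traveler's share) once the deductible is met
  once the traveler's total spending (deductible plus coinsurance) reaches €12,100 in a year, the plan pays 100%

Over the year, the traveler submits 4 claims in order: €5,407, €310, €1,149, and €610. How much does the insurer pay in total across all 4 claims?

Claim 1 — €5,407: deductible takes €2,736, €2,671 remains; coinsurance €2,671 × 10% = €267.10. Cost to traveler: €3,003.10. OOP to date €3,003.10. Insurer: €5,407 − €3,003.10 = €2,403.90.
Claim 2 — €310: 10% coinsurance on €310 = €31. Traveler pays €31; OOP now €3,034.10. Plan pays €310 − €31 = €279.
Claim 3 — €1,149: deductible already satisfied, so traveler's share is 10% × €1,149 = €114.90. Cost to traveler: €114.90. OOP to date €3,149. Insurer: €1,149 − €114.90 = €1,034.10.
Claim 4 — €610: deductible met; 10% of €610 = €61. Traveler pays €61; OOP now €3,210. Insurer: €610 − €61 = €549.
Insurer total = bills − traveler's total = €7,476 − €3,210 = €4,266.

€4,266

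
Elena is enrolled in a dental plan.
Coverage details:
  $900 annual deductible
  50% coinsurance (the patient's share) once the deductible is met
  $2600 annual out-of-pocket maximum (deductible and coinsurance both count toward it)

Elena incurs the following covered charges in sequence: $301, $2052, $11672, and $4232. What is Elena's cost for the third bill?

$973.50

Claim 1 — $301: fully absorbed by the deductible. Patient pays $301; OOP now $301.
Claim 2 — $2052: deductible takes $599, $1453 remains; 50% of $1453 = $726.50. Patient pays $1325.50; OOP now $1626.50.
Claim 3 — $11672: deductible already satisfied, so patient's share is 50% × $11672 = $5836. OOP would hit $7462.50 > $2600, so the cap limits the patient to $2600 − $1626.50 = $973.50.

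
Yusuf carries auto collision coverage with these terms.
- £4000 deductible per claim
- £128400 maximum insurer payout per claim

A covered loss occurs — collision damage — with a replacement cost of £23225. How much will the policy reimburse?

£19225

After the deductible, £23225 − £4000 = £19225 remains.
That's under the £128400 cap, so the insurer reimburses the full £19225.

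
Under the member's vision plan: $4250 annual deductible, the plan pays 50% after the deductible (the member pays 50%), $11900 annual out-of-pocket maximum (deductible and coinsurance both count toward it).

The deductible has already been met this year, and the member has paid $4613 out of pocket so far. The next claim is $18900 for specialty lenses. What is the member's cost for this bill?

With the deductible met, the entire $18900 is subject to coinsurance.
Coinsurance: $18900 × 50% = $9450.
Year-to-date out-of-pocket would reach $4613 + $9450 = $14063, above the $11900 maximum, so the member pays only $11900 − $4613 = $7287.

$7287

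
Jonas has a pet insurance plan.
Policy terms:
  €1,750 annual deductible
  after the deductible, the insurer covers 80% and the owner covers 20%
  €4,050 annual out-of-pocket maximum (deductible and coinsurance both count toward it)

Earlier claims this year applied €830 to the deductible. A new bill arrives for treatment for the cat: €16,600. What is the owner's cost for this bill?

€3,220

Deductible still to meet: €1,750 − €830 = €920.
That leaves €16,600 − €920 = €15,680 for coinsurance.
Owner's 20% share of €15,680 is €3,136.
Owner responsibility before any cap: €920 + €3,136 = €4,056.
Adding €4,056 to the €830 already spent would give €4,886, which exceeds the €4,050 cap; the owner pays just €4,050 − €830 = €3,220.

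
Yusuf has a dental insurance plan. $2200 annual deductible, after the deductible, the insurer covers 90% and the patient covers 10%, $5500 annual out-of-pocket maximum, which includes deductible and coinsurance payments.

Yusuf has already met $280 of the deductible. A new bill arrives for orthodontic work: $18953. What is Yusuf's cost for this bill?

$280 of the $2200 deductible is already met, leaving $1920.
The remaining $17033 (= $18953 − $1920) moves to coinsurance.
Patient's 10% share of $17033 is $1703.30.
That puts the patient's cost at $1920 + $1703.30 = $3623.30 before any cap.
Cumulative spending $280 + $3623.30 = $3903.30 stays under the $5500 maximum.

$3623.30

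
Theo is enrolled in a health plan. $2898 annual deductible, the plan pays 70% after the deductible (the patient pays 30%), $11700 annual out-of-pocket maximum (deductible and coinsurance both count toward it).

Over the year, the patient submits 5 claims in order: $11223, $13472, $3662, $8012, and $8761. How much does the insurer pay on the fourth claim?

$6847.70

#1 ($11223): $2898 to deductible, leaving $8325; 30% of $8325 = $2497.50. Cost to patient: $5395.50. OOP to date $5395.50. Insurer: $11223 − $5395.50 = $5827.50.
#2 ($13472): 30% coinsurance on $13472 = $4041.60. Cost to patient: $4041.60. OOP to date $9437.10. Plan pays $13472 − $4041.60 = $9430.40.
#3 ($3662): deductible met; 30% of $3662 = $1098.60. Cost to patient: $1098.60. OOP to date $10535.70. Plan pays $3662 − $1098.60 = $2563.40.
#4 ($8012): deductible met; 30% of $8012 = $2403.60. OOP would hit $12939.30 > $11700, so the cap limits the patient to $11700 − $10535.70 = $1164.30. Plan pays $8012 − $1164.30 = $6847.70.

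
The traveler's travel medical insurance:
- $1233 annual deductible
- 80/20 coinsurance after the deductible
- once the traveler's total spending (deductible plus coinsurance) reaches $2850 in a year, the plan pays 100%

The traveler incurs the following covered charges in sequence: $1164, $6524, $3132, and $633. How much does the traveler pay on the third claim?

$326

Claim 1 ($1164): all of it applies to the deductible. Cost to traveler: $1164. OOP to date $1164.
Claim 2 ($6524): deductible takes $69, $6455 remains; 20% of $6455 = $1291. Cost to traveler: $1360. OOP to date $2524.
Claim 3 ($3132): deductible already satisfied, so traveler's share is 20% × $3132 = $626.40. Adding that to $2524 gives $3150.40, past the $2850 cap; traveler pays only $2850 − $2524 = $326.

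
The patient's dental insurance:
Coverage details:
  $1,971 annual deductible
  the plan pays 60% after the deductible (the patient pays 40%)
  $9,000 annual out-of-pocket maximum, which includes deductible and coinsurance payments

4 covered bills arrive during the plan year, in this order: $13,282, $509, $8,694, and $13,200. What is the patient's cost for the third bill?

Bill 1, $13,282: $1,971 to deductible, leaving $11,311; patient's 40% is $4,524.40. Cost to patient: $6,495.40. OOP to date $6,495.40.
Bill 2, $509: deductible already satisfied, so patient's share is 40% × $509 = $203.60. Patient owes $203.60 (running OOP $6,699).
Bill 3, $8,694: 40% coinsurance on $8,694 = $3,477.60. OOP would hit $10,176.60 > $9,000, so the cap limits the patient to $9,000 − $6,699 = $2,301.

$2,301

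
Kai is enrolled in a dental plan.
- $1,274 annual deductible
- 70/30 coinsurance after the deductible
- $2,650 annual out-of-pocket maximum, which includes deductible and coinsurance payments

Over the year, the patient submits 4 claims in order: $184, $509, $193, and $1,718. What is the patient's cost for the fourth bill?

$787

Claim 1 — $184: all of it applies to the deductible. Patient pays $184; OOP now $184.
Claim 2 — $509: all of it applies to the deductible. Patient pays $509; OOP now $693.
Claim 3 — $193: fully absorbed by the deductible. Patient pays $193; OOP now $886.
Claim 4 — $1,718: deductible takes $388, $1,330 remains; coinsurance $1,330 × 30% = $399. Patient owes $787 (running OOP $1,673).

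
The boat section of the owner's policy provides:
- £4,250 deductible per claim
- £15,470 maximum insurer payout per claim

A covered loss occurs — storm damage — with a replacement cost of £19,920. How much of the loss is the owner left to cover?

£4,450

After the deductible, £19,920 − £4,250 = £15,670 remains.
Since £15,670 > £15,470, the payout is capped at £15,470.
Owner's share is the uncovered remainder: £19,920 − £15,470 = £4,450.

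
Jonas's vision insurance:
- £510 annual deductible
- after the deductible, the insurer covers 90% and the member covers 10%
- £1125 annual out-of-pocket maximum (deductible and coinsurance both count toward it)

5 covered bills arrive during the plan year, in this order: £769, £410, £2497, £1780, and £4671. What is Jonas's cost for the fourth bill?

Claim 1 (£769): £510 to deductible, leaving £259; 10% of £259 = £25.90. Member pays £535.90; OOP now £535.90.
Claim 2 (£410): 10% coinsurance on £410 = £41. Member pays £41; OOP now £576.90.
Claim 3 (£2497): deductible met; 10% of £2497 = £249.70. Cost to member: £249.70. OOP to date £826.60.
Claim 4 (£1780): deductible met; 10% of £1780 = £178. Cost to member: £178. OOP to date £1004.60.

£178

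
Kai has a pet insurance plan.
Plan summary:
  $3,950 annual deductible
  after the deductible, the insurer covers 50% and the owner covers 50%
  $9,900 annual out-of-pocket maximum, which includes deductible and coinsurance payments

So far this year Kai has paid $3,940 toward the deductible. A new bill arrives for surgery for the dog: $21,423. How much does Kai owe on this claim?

$5,960

Deductible still to meet: $3,950 − $3,940 = $10.
After the $10 deductible portion, $21,423 − $10 = $21,413 is subject to coinsurance.
50% of $21,413 = $10,706.50 falls to the owner.
That puts the owner's cost at $10 + $10,706.50 = $10,716.50 before any cap.
Adding $10,716.50 to the $3,940 already spent would give $14,656.50, which exceeds the $9,900 cap; the owner pays just $9,900 − $3,940 = $5,960.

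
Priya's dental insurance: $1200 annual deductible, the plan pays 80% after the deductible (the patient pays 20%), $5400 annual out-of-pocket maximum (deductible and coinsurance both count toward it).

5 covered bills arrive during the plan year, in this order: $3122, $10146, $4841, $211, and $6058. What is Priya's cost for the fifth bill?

$776

Bill 1, $3122: deductible takes $1200, $1922 remains; 20% of $1922 = $384.40. Patient owes $1584.40 (running OOP $1584.40).
Bill 2, $10146: deductible already satisfied, so patient's share is 20% × $10146 = $2029.20. Patient pays $2029.20; OOP now $3613.60.
Bill 3, $4841: deductible already satisfied, so patient's share is 20% × $4841 = $968.20. Patient owes $968.20 (running OOP $4581.80).
Bill 4, $211: 20% coinsurance on $211 = $42.20. Patient pays $42.20; OOP now $4624.
Bill 5, $6058: deductible met; 20% of $6058 = $1211.60. Adding that to $4624 gives $5835.60, past the $5400 cap; patient pays only $5400 − $4624 = $776.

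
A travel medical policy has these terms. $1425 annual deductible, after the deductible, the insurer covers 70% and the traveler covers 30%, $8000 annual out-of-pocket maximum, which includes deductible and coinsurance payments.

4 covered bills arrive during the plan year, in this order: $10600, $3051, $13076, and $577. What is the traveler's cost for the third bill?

$2907.20

#1 ($10600): deductible takes $1425, $9175 remains; traveler's 30% is $2752.50. Cost to traveler: $4177.50. OOP to date $4177.50.
#2 ($3051): deductible met; 30% of $3051 = $915.30. Traveler pays $915.30; OOP now $5092.80.
#3 ($13076): deductible already satisfied, so traveler's share is 30% × $13076 = $3922.80. Adding that to $5092.80 gives $9015.60, past the $8000 cap; traveler pays only $8000 − $5092.80 = $2907.20.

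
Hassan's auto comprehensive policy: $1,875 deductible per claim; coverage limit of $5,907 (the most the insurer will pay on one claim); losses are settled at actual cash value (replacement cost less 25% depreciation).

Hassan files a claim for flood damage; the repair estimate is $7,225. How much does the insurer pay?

Actual cash value after 25% depreciation: $7,225 × 75% = $5,418.75.
Less the $1,875 deductible: $5,418.75 − $1,875 = $3,543.75.
That's under the $5,907 cap, so the insurer reimburses the full $3,543.75.

$3,543.75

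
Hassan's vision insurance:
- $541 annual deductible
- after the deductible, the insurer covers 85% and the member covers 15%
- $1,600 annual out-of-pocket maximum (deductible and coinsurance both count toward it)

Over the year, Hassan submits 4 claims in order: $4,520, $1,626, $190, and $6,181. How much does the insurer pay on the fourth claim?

$5,991.25

Bill 1, $4,520: $541 to deductible, leaving $3,979; 15% of $3,979 = $596.85. Member owes $1,137.85 (running OOP $1,137.85). Insurer: $4,520 − $1,137.85 = $3,382.15.
Bill 2, $1,626: deductible already satisfied, so member's share is 15% × $1,626 = $243.90. Member owes $243.90 (running OOP $1,381.75). Plan pays $1,626 − $243.90 = $1,382.10.
Bill 3, $190: 15% coinsurance on $190 = $28.50. Member owes $28.50 (running OOP $1,410.25). Plan pays $190 − $28.50 = $161.50.
Bill 4, $6,181: deductible already satisfied, so member's share is 15% × $6,181 = $927.15. Adding that to $1,410.25 gives $2,337.40, past the $1,600 cap; member pays only $1,600 − $1,410.25 = $189.75. Plan pays $6,181 − $189.75 = $5,991.25.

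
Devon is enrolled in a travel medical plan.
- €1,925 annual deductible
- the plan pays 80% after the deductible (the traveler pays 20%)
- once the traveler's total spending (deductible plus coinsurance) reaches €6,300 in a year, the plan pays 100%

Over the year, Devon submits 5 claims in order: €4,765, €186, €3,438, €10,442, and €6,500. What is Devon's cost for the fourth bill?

Claim 1 — €4,765: deductible takes €1,925, €2,840 remains; traveler's 20% is €568. Traveler owes €2,493 (running OOP €2,493).
Claim 2 — €186: deductible already satisfied, so traveler's share is 20% × €186 = €37.20. Traveler owes €37.20 (running OOP €2,530.20).
Claim 3 — €3,438: deductible met; 20% of €3,438 = €687.60. Traveler owes €687.60 (running OOP €3,217.80).
Claim 4 — €10,442: deductible already satisfied, so traveler's share is 20% × €10,442 = €2,088.40. Traveler owes €2,088.40 (running OOP €5,306.20).

€2,088.40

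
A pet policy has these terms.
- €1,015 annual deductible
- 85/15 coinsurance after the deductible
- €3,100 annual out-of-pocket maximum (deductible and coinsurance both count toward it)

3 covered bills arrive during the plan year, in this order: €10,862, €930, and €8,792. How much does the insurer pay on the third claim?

Claim 1 (€10,862): €1,015 to deductible, leaving €9,847; owner's 15% is €1,477.05. Cost to owner: €2,492.05. OOP to date €2,492.05. Insurer: €10,862 − €2,492.05 = €8,369.95.
Claim 2 (€930): 15% coinsurance on €930 = €139.50. Owner pays €139.50; OOP now €2,631.55. Plan pays €930 − €139.50 = €790.50.
Claim 3 (€8,792): 15% coinsurance on €8,792 = €1,318.80. Adding that to €2,631.55 gives €3,950.35, past the €3,100 cap; owner pays only €3,100 − €2,631.55 = €468.45. Insurer: €8,792 − €468.45 = €8,323.55.

€8,323.55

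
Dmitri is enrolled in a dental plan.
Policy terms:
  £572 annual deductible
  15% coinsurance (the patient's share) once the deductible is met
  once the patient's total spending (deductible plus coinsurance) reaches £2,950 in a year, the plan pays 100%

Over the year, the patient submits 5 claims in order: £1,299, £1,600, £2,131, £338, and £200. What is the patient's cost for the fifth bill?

Claim 1 (£1,299): £572 to deductible, leaving £727; coinsurance £727 × 15% = £109.05. Patient pays £681.05; OOP now £681.05.
Claim 2 (£1,600): 15% coinsurance on £1,600 = £240. Patient owes £240 (running OOP £921.05).
Claim 3 (£2,131): 15% coinsurance on £2,131 = £319.65. Cost to patient: £319.65. OOP to date £1,240.70.
Claim 4 (£338): deductible met; 15% of £338 = £50.70. Patient pays £50.70; OOP now £1,291.40.
Claim 5 (£200): deductible met; 15% of £200 = £30. Patient owes £30 (running OOP £1,321.40).

£30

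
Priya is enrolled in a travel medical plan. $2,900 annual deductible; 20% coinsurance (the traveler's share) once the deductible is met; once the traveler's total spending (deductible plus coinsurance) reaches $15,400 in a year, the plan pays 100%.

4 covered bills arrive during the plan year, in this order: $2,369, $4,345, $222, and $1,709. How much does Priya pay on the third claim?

Claim 1 — $2,369: fully absorbed by the deductible. Traveler owes $2,369 (running OOP $2,369).
Claim 2 — $4,345: $531 to deductible, leaving $3,814; traveler's 20% is $762.80. Traveler pays $1,293.80; OOP now $3,662.80.
Claim 3 — $222: deductible met; 20% of $222 = $44.40. Cost to traveler: $44.40. OOP to date $3,707.20.

$44.40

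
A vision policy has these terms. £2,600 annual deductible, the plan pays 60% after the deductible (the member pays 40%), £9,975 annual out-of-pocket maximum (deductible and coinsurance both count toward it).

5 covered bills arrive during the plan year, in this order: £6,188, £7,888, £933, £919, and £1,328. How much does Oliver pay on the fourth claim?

Bill 1, £6,188: £2,600 to deductible, leaving £3,588; 40% of £3,588 = £1,435.20. Member owes £4,035.20 (running OOP £4,035.20).
Bill 2, £7,888: deductible met; 40% of £7,888 = £3,155.20. Member pays £3,155.20; OOP now £7,190.40.
Bill 3, £933: deductible met; 40% of £933 = £373.20. Member owes £373.20 (running OOP £7,563.60).
Bill 4, £919: deductible already satisfied, so member's share is 40% × £919 = £367.60. Member pays £367.60; OOP now £7,931.20.

£367.60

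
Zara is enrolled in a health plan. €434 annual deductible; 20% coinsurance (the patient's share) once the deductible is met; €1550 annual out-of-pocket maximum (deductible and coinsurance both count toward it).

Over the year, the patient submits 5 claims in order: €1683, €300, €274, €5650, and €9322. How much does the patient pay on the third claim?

Bill 1, €1683: €434 to deductible, leaving €1249; patient's 20% is €249.80. Patient pays €683.80; OOP now €683.80.
Bill 2, €300: 20% coinsurance on €300 = €60. Patient pays €60; OOP now €743.80.
Bill 3, €274: deductible met; 20% of €274 = €54.80. Cost to patient: €54.80. OOP to date €798.60.

€54.80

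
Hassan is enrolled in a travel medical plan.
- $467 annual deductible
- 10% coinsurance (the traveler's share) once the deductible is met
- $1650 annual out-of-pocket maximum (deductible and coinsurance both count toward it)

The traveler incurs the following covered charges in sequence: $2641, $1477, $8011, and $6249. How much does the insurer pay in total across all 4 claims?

$16728

Claim 1 — $2641: deductible takes $467, $2174 remains; traveler's 10% is $217.40. Cost to traveler: $684.40. OOP to date $684.40. Plan pays $2641 − $684.40 = $1956.60.
Claim 2 — $1477: 10% coinsurance on $1477 = $147.70. Traveler pays $147.70; OOP now $832.10. Insurer: $1477 − $147.70 = $1329.30.
Claim 3 — $8011: 10% coinsurance on $8011 = $801.10. Traveler pays $801.10; OOP now $1633.20. Plan pays $8011 − $801.10 = $7209.90.
Claim 4 — $6249: deductible already satisfied, so traveler's share is 10% × $6249 = $624.90. That would push OOP to $2258.10, over the $1650 cap, so traveler pays $1650 − $1633.20 = $16.80. Plan pays $6249 − $16.80 = $6232.20.
Insurer total: $1956.60 + $1329.30 + $7209.90 + $6232.20 = $16728.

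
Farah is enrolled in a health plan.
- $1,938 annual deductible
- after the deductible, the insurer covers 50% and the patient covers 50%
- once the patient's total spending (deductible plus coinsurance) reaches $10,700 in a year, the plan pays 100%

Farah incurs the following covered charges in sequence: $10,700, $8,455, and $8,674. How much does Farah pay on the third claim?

Claim 1 ($10,700): $1,938 finishes the deductible; $8,762 goes to coinsurance; 50% of $8,762 = $4,381. Patient pays $6,319; OOP now $6,319.
Claim 2 ($8,455): deductible met; 50% of $8,455 = $4,227.50. Patient pays $4,227.50; OOP now $10,546.50.
Claim 3 ($8,674): deductible met; 50% of $8,674 = $4,337. Adding that to $10,546.50 gives $14,883.50, past the $10,700 cap; patient pays only $10,700 − $10,546.50 = $153.50.

$153.50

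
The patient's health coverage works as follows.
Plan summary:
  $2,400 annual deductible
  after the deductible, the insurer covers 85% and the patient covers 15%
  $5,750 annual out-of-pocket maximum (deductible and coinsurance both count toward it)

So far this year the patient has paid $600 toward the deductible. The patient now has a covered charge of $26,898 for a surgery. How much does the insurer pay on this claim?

Deductible still to meet: $2,400 − $600 = $1,800.
After the $1,800 deductible portion, $26,898 − $1,800 = $25,098 is subject to coinsurance.
Patient's 15% share of $25,098 is $3,764.70.
So the patient owes $1,800 + $3,764.70 = $5,564.70 before any cap.
Adding $5,564.70 to the $600 already spent would give $6,164.70, which exceeds the $5,750 cap; the patient pays just $5,750 − $600 = $5,150.
Insurer pays the balance: $26,898 − $5,150 = $21,748.

$21,748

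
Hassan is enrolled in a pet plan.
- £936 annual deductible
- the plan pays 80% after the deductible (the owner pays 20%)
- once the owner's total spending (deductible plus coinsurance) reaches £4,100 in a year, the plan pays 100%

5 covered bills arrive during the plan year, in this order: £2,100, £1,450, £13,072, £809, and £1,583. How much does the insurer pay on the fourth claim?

£782.20

Claim 1 (£2,100): £936 finishes the deductible; £1,164 goes to coinsurance; owner's 20% is £232.80. Owner owes £1,168.80 (running OOP £1,168.80). Insurer: £2,100 − £1,168.80 = £931.20.
Claim 2 (£1,450): deductible already satisfied, so owner's share is 20% × £1,450 = £290. Owner owes £290 (running OOP £1,458.80). Insurer: £1,450 − £290 = £1,160.
Claim 3 (£13,072): deductible already satisfied, so owner's share is 20% × £13,072 = £2,614.40. Owner owes £2,614.40 (running OOP £4,073.20). Insurer: £13,072 − £2,614.40 = £10,457.60.
Claim 4 (£809): deductible already satisfied, so owner's share is 20% × £809 = £161.80. Adding that to £4,073.20 gives £4,235, past the £4,100 cap; owner pays only £4,100 − £4,073.20 = £26.80. Insurer: £809 − £26.80 = £782.20.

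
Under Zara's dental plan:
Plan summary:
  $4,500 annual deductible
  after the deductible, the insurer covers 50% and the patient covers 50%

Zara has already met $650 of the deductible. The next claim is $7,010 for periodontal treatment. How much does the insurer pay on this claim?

Deductible still to meet: $4,500 − $650 = $3,850.
That leaves $7,010 − $3,850 = $3,160 for coinsurance.
Patient's 50% share of $3,160 is $1,580.
That puts the patient's cost at $3,850 + $1,580 = $5,430.
The plan picks up $7,010 − $5,430 = $1,580.

$1,580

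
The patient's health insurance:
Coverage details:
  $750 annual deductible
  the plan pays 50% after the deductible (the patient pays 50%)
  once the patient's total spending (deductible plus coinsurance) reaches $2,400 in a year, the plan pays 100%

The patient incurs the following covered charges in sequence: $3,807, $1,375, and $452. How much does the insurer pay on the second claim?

$1,253.50

Claim 1 ($3,807): deductible takes $750, $3,057 remains; coinsurance $3,057 × 50% = $1,528.50. Patient owes $2,278.50 (running OOP $2,278.50). Insurer: $3,807 − $2,278.50 = $1,528.50.
Claim 2 ($1,375): deductible already satisfied, so patient's share is 50% × $1,375 = $687.50. OOP would hit $2,966 > $2,400, so the cap limits the patient to $2,400 − $2,278.50 = $121.50. Insurer: $1,375 − $121.50 = $1,253.50.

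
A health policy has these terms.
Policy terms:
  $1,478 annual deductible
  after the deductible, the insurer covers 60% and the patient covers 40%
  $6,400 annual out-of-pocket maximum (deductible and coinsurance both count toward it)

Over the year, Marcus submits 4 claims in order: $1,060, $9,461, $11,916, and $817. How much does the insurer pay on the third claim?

Claim 1 ($1,060): all of it applies to the deductible. Patient owes $1,060 (running OOP $1,060). Insurer: $1,060 − $1,060 = $0.
Claim 2 ($9,461): deductible takes $418, $9,043 remains; patient's 40% is $3,617.20. Cost to patient: $4,035.20. OOP to date $5,095.20. Plan pays $9,461 − $4,035.20 = $5,425.80.
Claim 3 ($11,916): deductible already satisfied, so patient's share is 40% × $11,916 = $4,766.40. Adding that to $5,095.20 gives $9,861.60, past the $6,400 cap; patient pays only $6,400 − $5,095.20 = $1,304.80. Plan pays $11,916 − $1,304.80 = $10,611.20.

$10,611.20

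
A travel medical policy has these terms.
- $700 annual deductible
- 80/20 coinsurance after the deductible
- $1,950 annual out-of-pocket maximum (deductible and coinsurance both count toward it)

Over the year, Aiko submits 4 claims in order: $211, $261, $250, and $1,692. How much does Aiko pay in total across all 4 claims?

Bill 1, $211: all of it applies to the deductible. Traveler owes $211 (running OOP $211).
Bill 2, $261: entire amount goes to the deductible. Traveler pays $261; OOP now $472.
Bill 3, $250: $228 to deductible, leaving $22; traveler's 20% is $4.40. Cost to traveler: $232.40. OOP to date $704.40.
Bill 4, $1,692: deductible already satisfied, so traveler's share is 20% × $1,692 = $338.40. Cost to traveler: $338.40. OOP to date $1,042.80.
Summing the traveler's payments: $211 + $261 + $232.40 + $338.40 = $1,042.80.

$1,042.80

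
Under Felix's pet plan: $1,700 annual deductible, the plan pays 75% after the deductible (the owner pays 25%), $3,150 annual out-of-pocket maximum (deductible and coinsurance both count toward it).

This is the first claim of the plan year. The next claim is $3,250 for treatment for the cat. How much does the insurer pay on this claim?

$1,162.50

Nothing has been paid toward the $1,700 deductible, so the first $1,700 of this charge is applied there.
That leaves $3,250 − $1,700 = $1,550 for coinsurance.
Owner's 25% share of $1,550 is $387.50.
So the owner owes $1,700 + $387.50 = $2,087.50 before any cap.
Total out-of-pocket so far would be $0 + $2,087.50 = $2,087.50, below the $3,150 cap — no reduction.
The insurer covers the remainder: $3,250 − $2,087.50 = $1,162.50.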